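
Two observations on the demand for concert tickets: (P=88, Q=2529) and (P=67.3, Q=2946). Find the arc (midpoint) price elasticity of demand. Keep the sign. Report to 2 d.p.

-0.57

ΔQ = 2946 − 2529 = 417; ΔP = 67.3 − 88 = -20.7.
Midpoints: P̄ = 77.65, Q̄ = 2737.5.
ε = (ΔQ/ΔP)(P̄/Q̄) = (417/-20.7)(77.65/2737.5).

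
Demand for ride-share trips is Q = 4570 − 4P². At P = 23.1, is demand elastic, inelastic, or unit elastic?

Q = 2435.560, dQ/dP = -184.800.
ε = (dQ/dP)(P/Q) ≈ -1.753.
|ε| = 1.75 > 1.

elastic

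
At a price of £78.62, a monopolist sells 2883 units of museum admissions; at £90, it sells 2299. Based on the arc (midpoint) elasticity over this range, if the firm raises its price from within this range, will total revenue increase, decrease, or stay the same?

Arc ε = (-584/11.38)(84.31/2591.0) ≈ -1.670.
|ε| = 1.67 > 1, so demand is elastic. A price rise therefore reduces total revenue.

decrease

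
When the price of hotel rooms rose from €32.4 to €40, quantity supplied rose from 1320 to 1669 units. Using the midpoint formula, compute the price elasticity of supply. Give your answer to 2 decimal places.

1.11

ΔQ = 1669 − 1320 = 349; ΔP = 40 − 32.4 = 7.6.
Midpoints: P̄ = 36.20, Q̄ = 1494.5.
ε_s = (ΔQ/ΔP)(P̄/Q̄) = (349/7.6)(36.20/1494.5).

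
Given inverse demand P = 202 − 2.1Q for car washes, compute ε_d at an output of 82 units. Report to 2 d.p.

-0.17

At Q = 82, P = 202 − 2.1(82) = 29.80.
dP/dQ = −2.1, so dQ/dP = 1/(−2.1) = -0.476.
ε = (dQ/dP)(P/Q) = (-0.476)(29.80/82).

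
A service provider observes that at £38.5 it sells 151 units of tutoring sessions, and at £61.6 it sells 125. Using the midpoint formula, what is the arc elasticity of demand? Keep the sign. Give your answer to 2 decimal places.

ΔQ = 125 − 151 = -26; ΔP = 61.6 − 38.5 = 23.1.
Midpoints: P̄ = 50.05, Q̄ = 138.0.
ε = (ΔQ/ΔP)(P̄/Q̄) = (-26/23.1)(50.05/138.0).

-0.41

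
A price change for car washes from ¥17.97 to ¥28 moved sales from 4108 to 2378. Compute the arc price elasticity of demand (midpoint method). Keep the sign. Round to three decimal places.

-1.222

ΔQ = 2378 − 4108 = -1730; ΔP = 28 − 17.97 = 10.03.
Midpoints: P̄ = 22.98, Q̄ = 3243.0.
ε = (ΔQ/ΔP)(P̄/Q̄) = (-1730/10.03)(22.98/3243.0).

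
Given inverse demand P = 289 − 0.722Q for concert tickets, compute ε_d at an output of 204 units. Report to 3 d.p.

At Q = 204, P = 289 − 0.722(204) = 141.71.
dP/dQ = −0.722, so dQ/dP = 1/(−0.722) = -1.385.
ε = (dQ/dP)(P/Q) = (-1.385)(141.71/204).

-0.962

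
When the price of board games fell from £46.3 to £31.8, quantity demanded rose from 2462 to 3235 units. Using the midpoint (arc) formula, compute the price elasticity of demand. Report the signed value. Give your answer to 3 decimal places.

ΔQ = 3235 − 2462 = 773; ΔP = 31.8 − 46.3 = -14.5.
Midpoints: P̄ = 39.05, Q̄ = 2848.5.
ε = (ΔQ/ΔP)(P̄/Q̄) = (773/-14.5)(39.05/2848.5).

-0.731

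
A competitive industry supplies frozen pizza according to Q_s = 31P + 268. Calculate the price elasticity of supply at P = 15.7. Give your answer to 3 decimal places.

At P = 15.7, Q_s = 754.70.
dQ_s/dP = 31.
ε_s = (dQ_s/dP)(P/Q_s) = (31)(15.7/754.70).

0.645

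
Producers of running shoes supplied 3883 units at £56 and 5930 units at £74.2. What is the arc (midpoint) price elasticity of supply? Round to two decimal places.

1.49

ΔQ = 5930 − 3883 = 2047; ΔP = 74.2 − 56 = 18.2.
Midpoints: P̄ = 65.10, Q̄ = 4906.5.
ε_s = (ΔQ/ΔP)(P̄/Q̄) = (2047/18.2)(65.10/4906.5).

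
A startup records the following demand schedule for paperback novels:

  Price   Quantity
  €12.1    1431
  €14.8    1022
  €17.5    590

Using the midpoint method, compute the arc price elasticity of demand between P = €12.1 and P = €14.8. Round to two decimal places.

-1.66

At P = 12.1, Q = 1431; at P = 14.8, Q = 1022.
ΔQ = -409, ΔP = 2.7. Midpoints: P̄ = 13.45, Q̄ = 1226.5.
ε = (ΔQ/ΔP)(P̄/Q̄) = (-409/2.7)(13.45/1226.5).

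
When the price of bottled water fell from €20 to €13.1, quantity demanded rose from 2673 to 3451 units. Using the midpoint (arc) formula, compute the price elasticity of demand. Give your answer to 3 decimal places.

-0.609

ΔQ = 3451 − 2673 = 778; ΔP = 13.1 − 20 = -6.9.
Midpoints: P̄ = 16.55, Q̄ = 3062.0.
ε = (ΔQ/ΔP)(P̄/Q̄) = (778/-6.9)(16.55/3062.0).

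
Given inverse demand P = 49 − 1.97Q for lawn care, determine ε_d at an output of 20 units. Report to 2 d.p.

At Q = 20, P = 49 − 1.97(20) = 9.60.
dP/dQ = −1.97, so dQ/dP = 1/(−1.97) = -0.508.
ε = (dQ/dP)(P/Q) = (-0.508)(9.60/20).

-0.24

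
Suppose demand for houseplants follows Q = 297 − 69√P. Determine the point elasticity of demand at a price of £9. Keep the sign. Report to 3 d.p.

-1.150

At P = 9, Q = 90.
dQ/dP = −69/(2√P) = -11.500.
ε = (dQ/dP)(P/Q) = (-11.500)(9/90).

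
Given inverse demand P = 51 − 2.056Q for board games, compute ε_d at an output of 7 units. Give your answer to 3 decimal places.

At Q = 7, P = 51 − 2.056(7) = 36.61.
dP/dQ = −2.056, so dQ/dP = 1/(−2.056) = -0.486.
ε = (dQ/dP)(P/Q) = (-0.486)(36.61/7).

-2.544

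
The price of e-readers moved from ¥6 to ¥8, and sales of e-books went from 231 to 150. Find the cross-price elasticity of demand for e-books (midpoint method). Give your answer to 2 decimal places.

ΔQ_x = 150 − 231 = -81; ΔP_y = 8 − 6 = 2.
Midpoints: P̄_y = 7.00, Q̄_x = 190.5.
ε_xy = (ΔQ_x/ΔP_y)(P̄_y/Q̄_x) = (-81/2)(7.00/190.5).

-1.49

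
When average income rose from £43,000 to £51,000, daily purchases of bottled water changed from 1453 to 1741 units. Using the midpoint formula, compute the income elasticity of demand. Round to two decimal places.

ΔQ = 288, ΔI = 8000. Midpoints: Ī = 47,000, Q̄ = 1597.0.
ε_I = (ΔQ/ΔI)(Ī/Q̄) = (288/8000)(47000/1597.0).
ε_I > 0, so the good is normal.

1.06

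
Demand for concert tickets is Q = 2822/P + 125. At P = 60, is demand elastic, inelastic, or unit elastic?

Q = 172.033, dQ/dP = -0.784.
ε = (dQ/dP)(P/Q) ≈ -0.273.
|ε| = 0.27 < 1.

inelastic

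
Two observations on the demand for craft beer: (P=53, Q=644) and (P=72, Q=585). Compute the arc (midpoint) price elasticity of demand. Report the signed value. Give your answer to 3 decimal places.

-0.316

ΔQ = 585 − 644 = -59; ΔP = 72 − 53 = 19.
Midpoints: P̄ = 62.50, Q̄ = 614.5.
ε = (ΔQ/ΔP)(P̄/Q̄) = (-59/19)(62.50/614.5).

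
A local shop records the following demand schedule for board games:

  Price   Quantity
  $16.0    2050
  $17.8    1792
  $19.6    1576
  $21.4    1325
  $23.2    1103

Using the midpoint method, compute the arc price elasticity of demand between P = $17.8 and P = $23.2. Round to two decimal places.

At P = 17.8, Q = 1792; at P = 23.2, Q = 1103.
ΔQ = -689, ΔP = 5.4. Midpoints: P̄ = 20.50, Q̄ = 1447.5.
ε = (ΔQ/ΔP)(P̄/Q̄) = (-689/5.4)(20.50/1447.5).

-1.81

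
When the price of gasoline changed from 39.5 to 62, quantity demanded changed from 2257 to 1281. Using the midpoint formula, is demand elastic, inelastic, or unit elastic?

Arc ε ≈ -1.244.
|ε| = 1.24 > 1.

elastic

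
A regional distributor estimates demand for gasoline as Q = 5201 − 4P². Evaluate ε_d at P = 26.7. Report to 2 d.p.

At P = 26.7, Q = 2349.440.
dQ/dP = −8P = -213.600.
ε = (dQ/dP)(P/Q) = (-213.600)(26.7/2349.440).

-2.43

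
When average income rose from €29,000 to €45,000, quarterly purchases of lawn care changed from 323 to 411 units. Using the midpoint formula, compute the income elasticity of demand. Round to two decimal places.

ΔQ = 88, ΔI = 16000. Midpoints: Ī = 37,000, Q̄ = 367.0.
ε_I = (ΔQ/ΔI)(Ī/Q̄) = (88/16000)(37000/367.0).

0.55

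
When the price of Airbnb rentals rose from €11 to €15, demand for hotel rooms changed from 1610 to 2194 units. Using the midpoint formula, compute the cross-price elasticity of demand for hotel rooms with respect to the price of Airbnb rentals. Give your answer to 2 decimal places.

ΔQ_x = 2194 − 1610 = 584; ΔP_y = 15 − 11 = 4.
Midpoints: P̄_y = 13.00, Q̄_x = 1902.0.
ε_xy = (ΔQ_x/ΔP_y)(P̄_y/Q̄_x) = (584/4)(13.00/1902.0).

1.00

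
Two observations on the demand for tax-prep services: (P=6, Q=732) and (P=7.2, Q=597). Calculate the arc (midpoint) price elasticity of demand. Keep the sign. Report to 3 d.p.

-1.117

ΔQ = 597 − 732 = -135; ΔP = 7.2 − 6 = 1.2.
Midpoints: P̄ = 6.60, Q̄ = 664.5.
ε = (ΔQ/ΔP)(P̄/Q̄) = (-135/1.2)(6.60/664.5).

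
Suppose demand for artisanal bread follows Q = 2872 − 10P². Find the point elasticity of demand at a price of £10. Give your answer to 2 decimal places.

-1.07

At P = 10, Q = 1872.
dQ/dP = −20P = -200.
ε = (dQ/dP)(P/Q) = (-200)(10/1872).
|ε| > 1, so demand is elastic at this price.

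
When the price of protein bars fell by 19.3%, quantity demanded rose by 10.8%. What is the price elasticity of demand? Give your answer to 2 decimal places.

ε = %ΔQ / %ΔP = (10.8)/(-19.3) = -0.560.

-0.56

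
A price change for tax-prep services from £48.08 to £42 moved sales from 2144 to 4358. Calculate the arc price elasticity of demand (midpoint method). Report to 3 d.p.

ΔQ = 4358 − 2144 = 2214; ΔP = 42 − 48.08 = -6.08.
Midpoints: P̄ = 45.04, Q̄ = 3251.0.
ε = (ΔQ/ΔP)(P̄/Q̄) = (2214/-6.08)(45.04/3251.0).

-5.045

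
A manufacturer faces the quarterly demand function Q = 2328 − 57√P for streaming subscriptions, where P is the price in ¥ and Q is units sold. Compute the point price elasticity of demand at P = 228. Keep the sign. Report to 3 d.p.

-0.293

At P = 228, Q = 1467.319.
dQ/dP = −57/(2√P) = -1.887.
ε = (dQ/dP)(P/Q) = (-1.887)(228/1467.319).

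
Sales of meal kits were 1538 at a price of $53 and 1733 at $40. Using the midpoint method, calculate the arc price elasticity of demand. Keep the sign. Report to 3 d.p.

ΔQ = 1733 − 1538 = 195; ΔP = 40 − 53 = -13.
Midpoints: P̄ = 46.50, Q̄ = 1635.5.
ε = (ΔQ/ΔP)(P̄/Q̄) = (195/-13)(46.50/1635.5).

-0.426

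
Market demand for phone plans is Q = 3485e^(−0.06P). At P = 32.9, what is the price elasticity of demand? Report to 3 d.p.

-1.974

At P = 32.9, Q = 484.067.
dQ/dP = −0.06·3485e^(−0.06P) = −0.06Q = -29.044.
ε = (dQ/dP)(P/Q) = (-29.044)(32.9/484.067).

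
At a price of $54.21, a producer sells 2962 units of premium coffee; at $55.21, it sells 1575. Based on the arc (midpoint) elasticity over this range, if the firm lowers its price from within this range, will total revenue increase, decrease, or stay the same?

Arc ε = (-1387/1)(54.71/2268.5) ≈ -33.451.
|ε| = 33.45 > 1, so demand is elastic. A price cut therefore raises total revenue.

increase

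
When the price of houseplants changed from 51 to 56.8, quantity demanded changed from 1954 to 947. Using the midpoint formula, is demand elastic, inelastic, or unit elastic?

Arc ε ≈ -6.452.
|ε| = 6.45 > 1.

elastic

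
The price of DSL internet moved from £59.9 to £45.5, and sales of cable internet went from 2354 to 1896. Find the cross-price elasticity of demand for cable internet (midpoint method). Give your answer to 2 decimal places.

ΔQ_x = 1896 − 2354 = -458; ΔP_y = 45.5 − 59.9 = -14.4.
Midpoints: P̄_y = 52.70, Q̄_x = 2125.0.
ε_xy = (ΔQ_x/ΔP_y)(P̄_y/Q̄_x) = (-458/-14.4)(52.70/2125.0).

0.79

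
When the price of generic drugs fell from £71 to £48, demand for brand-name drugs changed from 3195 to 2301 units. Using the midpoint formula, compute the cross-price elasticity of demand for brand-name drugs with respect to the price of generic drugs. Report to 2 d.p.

ΔQ_x = 2301 − 3195 = -894; ΔP_y = 48 − 71 = -23.
Midpoints: P̄_y = 59.50, Q̄_x = 2748.0.
ε_xy = (ΔQ_x/ΔP_y)(P̄_y/Q̄_x) = (-894/-23)(59.50/2748.0).
ε_xy > 0, so the goods are substitutes.

0.84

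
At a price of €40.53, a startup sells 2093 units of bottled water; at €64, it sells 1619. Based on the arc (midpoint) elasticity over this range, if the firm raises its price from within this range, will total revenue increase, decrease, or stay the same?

increase

Arc ε = (-474/23.47)(52.27/1856.0) ≈ -0.569.
|ε| = 0.57 < 1, so demand is inelastic. A price rise therefore raises total revenue.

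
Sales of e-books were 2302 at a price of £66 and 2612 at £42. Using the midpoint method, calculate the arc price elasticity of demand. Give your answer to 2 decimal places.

ΔQ = 2612 − 2302 = 310; ΔP = 42 − 66 = -24.
Midpoints: P̄ = 54.00, Q̄ = 2457.0.
ε = (ΔQ/ΔP)(P̄/Q̄) = (310/-24)(54.00/2457.0).

-0.28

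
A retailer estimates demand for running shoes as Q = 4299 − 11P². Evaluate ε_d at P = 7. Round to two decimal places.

-0.29

At P = 7, Q = 3760.
dQ/dP = −22P = -154.
ε = (dQ/dP)(P/Q) = (-154)(7/3760).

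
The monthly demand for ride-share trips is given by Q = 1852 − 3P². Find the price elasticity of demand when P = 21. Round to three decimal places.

At P = 21, Q = 529.
dQ/dP = −6P = -126.
ε = (dQ/dP)(P/Q) = (-126)(21/529).
|ε| > 1, so demand is elastic at this price.

-5.002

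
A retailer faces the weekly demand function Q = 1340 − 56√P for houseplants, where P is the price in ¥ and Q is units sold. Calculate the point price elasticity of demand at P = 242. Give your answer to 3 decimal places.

At P = 242, Q = 468.844.
dQ/dP = −56/(2√P) = -1.800.
ε = (dQ/dP)(P/Q) = (-1.800)(242/468.844).
|ε| < 1, so demand is inelastic at this price.

-0.929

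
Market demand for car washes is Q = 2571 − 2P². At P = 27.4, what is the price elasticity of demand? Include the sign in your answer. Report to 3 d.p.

At P = 27.4, Q = 1069.480.
dQ/dP = −4P = -109.600.
ε = (dQ/dP)(P/Q) = (-109.600)(27.4/1069.480).
|ε| > 1, so demand is elastic at this price.

-2.808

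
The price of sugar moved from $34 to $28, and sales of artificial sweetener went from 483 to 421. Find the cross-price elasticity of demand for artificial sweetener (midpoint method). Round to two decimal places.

ΔQ_x = 421 − 483 = -62; ΔP_y = 28 − 34 = -6.
Midpoints: P̄_y = 31.00, Q̄_x = 452.0.
ε_xy = (ΔQ_x/ΔP_y)(P̄_y/Q̄_x) = (-62/-6)(31.00/452.0).

0.71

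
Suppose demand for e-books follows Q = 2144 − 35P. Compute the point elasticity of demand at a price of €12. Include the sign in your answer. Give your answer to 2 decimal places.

At P = 12, Q = 1724.
dQ/dP = −35.
ε = (dQ/dP)(P/Q) = (-35)(12/1724).

-0.24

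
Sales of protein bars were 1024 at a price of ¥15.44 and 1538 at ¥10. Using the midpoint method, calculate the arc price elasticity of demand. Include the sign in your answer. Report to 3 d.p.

-0.938

ΔQ = 1538 − 1024 = 514; ΔP = 10 − 15.44 = -5.44.
Midpoints: P̄ = 12.72, Q̄ = 1281.0.
ε = (ΔQ/ΔP)(P̄/Q̄) = (514/-5.44)(12.72/1281.0).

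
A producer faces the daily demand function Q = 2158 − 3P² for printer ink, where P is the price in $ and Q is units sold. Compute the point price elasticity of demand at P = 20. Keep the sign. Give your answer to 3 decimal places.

At P = 20, Q = 958.
dQ/dP = −6P = -120.
ε = (dQ/dP)(P/Q) = (-120)(20/958).

-2.505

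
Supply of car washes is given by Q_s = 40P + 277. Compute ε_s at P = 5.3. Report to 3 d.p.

0.434

At P = 5.3, Q_s = 489.
dQ_s/dP = 40.
ε_s = (dQ_s/dP)(P/Q_s) = (40)(5.3/489).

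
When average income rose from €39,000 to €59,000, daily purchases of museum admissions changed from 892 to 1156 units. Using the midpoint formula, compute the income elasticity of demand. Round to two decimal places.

0.63

ΔQ = 264, ΔI = 20000. Midpoints: Ī = 49,000, Q̄ = 1024.0.
ε_I = (ΔQ/ΔI)(Ī/Q̄) = (264/20000)(49000/1024.0).
ε_I > 0, so the good is normal.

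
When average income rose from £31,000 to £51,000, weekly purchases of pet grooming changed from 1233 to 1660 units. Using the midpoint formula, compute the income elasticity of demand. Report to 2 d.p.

ΔQ = 427, ΔI = 20000. Midpoints: Ī = 41,000, Q̄ = 1446.5.
ε_I = (ΔQ/ΔI)(Ī/Q̄) = (427/20000)(41000/1446.5).
ε_I > 0, so the good is normal.

0.61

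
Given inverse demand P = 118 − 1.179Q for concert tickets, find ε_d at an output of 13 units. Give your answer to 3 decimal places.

-6.699

At Q = 13, P = 118 − 1.179(13) = 102.67.
dP/dQ = −1.179, so dQ/dP = 1/(−1.179) = -0.848.
ε = (dQ/dP)(P/Q) = (-0.848)(102.67/13).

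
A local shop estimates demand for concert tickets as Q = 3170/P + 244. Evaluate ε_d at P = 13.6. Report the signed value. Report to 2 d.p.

At P = 13.6, Q = 477.088.
dQ/dP = −3170/P² = -17.139.
ε = (dQ/dP)(P/Q) = (-17.139)(13.6/477.088).

-0.49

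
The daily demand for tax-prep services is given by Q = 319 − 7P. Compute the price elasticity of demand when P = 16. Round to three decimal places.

At P = 16, Q = 207.
dQ/dP = −7.
ε = (dQ/dP)(P/Q) = (-7)(16/207).
|ε| < 1, so demand is inelastic at this price.

-0.541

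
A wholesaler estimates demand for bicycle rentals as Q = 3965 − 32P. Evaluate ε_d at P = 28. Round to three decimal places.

At P = 28, Q = 3069.
dQ/dP = −32.
ε = (dQ/dP)(P/Q) = (-32)(28/3069).
|ε| < 1, so demand is inelastic at this price.

-0.292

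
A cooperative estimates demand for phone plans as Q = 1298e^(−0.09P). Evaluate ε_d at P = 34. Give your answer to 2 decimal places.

At P = 34, Q = 60.860.
dQ/dP = −0.09·1298e^(−0.09P) = −0.09Q = -5.477.
ε = (dQ/dP)(P/Q) = (-5.477)(34/60.860).
|ε| > 1, so demand is elastic at this price.

-3.06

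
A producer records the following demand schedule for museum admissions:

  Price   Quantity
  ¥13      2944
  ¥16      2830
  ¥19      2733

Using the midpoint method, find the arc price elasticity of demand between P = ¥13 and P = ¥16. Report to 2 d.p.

-0.19

At P = 13, Q = 2944; at P = 16, Q = 2830.
ΔQ = -114, ΔP = 3. Midpoints: P̄ = 14.50, Q̄ = 2887.0.
ε = (ΔQ/ΔP)(P̄/Q̄) = (-114/3)(14.50/2887.0).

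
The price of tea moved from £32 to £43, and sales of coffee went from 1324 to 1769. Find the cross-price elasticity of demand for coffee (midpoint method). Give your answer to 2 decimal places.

0.98

ΔQ_x = 1769 − 1324 = 445; ΔP_y = 43 − 32 = 11.
Midpoints: P̄_y = 37.50, Q̄_x = 1546.5.
ε_xy = (ΔQ_x/ΔP_y)(P̄_y/Q̄_x) = (445/11)(37.50/1546.5).
ε_xy > 0, so the goods are substitutes.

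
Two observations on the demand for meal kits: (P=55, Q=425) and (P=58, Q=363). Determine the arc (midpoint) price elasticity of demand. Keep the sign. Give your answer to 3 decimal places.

ΔQ = 363 − 425 = -62; ΔP = 58 − 55 = 3.
Midpoints: P̄ = 56.50, Q̄ = 394.0.
ε = (ΔQ/ΔP)(P̄/Q̄) = (-62/3)(56.50/394.0).

-2.964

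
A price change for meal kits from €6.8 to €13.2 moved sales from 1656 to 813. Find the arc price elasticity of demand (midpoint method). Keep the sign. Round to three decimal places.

-1.067

ΔQ = 813 − 1656 = -843; ΔP = 13.2 − 6.8 = 6.4.
Midpoints: P̄ = 10.00, Q̄ = 1234.5.
ε = (ΔQ/ΔP)(P̄/Q̄) = (-843/6.4)(10.00/1234.5).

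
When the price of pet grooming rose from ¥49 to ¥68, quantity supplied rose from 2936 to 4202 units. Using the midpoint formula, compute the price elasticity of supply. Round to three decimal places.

1.092

ΔQ = 4202 − 2936 = 1266; ΔP = 68 − 49 = 19.
Midpoints: P̄ = 58.50, Q̄ = 3569.0.
ε_s = (ΔQ/ΔP)(P̄/Q̄) = (1266/19)(58.50/3569.0).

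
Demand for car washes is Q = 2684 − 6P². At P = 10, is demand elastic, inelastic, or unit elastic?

inelastic

Q = 2084, dQ/dP = -120.
ε = (dQ/dP)(P/Q) ≈ -0.576.
|ε| = 0.58 < 1.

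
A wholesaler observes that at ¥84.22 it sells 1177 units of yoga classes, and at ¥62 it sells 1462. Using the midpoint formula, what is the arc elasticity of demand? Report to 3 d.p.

-0.711

ΔQ = 1462 − 1177 = 285; ΔP = 62 − 84.22 = -22.22.
Midpoints: P̄ = 73.11, Q̄ = 1319.5.
ε = (ΔQ/ΔP)(P̄/Q̄) = (285/-22.22)(73.11/1319.5).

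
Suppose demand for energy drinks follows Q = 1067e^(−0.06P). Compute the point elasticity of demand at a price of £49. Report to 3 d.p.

At P = 49, Q = 56.408.
dQ/dP = −0.06·1067e^(−0.06P) = −0.06Q = -3.384.
ε = (dQ/dP)(P/Q) = (-3.384)(49/56.408).

-2.940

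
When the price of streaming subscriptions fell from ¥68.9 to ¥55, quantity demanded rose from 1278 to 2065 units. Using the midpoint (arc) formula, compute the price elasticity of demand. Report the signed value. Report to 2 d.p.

ΔQ = 2065 − 1278 = 787; ΔP = 55 − 68.9 = -13.9.
Midpoints: P̄ = 61.95, Q̄ = 1671.5.
ε = (ΔQ/ΔP)(P̄/Q̄) = (787/-13.9)(61.95/1671.5).

-2.10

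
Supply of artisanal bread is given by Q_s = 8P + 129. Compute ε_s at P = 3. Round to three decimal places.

At P = 3, Q_s = 153.
dQ_s/dP = 8.
ε_s = (dQ_s/dP)(P/Q_s) = (8)(3/153).

0.157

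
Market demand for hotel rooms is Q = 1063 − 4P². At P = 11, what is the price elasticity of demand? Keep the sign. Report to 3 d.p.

-1.672

At P = 11, Q = 579.
dQ/dP = −8P = -88.
ε = (dQ/dP)(P/Q) = (-88)(11/579).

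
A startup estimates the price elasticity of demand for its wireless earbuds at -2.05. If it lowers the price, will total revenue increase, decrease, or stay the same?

|ε| = 2.05 > 1, so demand is elastic. A price cut therefore raises total revenue.

increase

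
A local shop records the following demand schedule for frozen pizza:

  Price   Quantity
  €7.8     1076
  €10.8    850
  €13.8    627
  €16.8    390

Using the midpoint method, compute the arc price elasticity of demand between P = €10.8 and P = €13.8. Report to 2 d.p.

At P = 10.8, Q = 850; at P = 13.8, Q = 627.
ΔQ = -223, ΔP = 3.0. Midpoints: P̄ = 12.30, Q̄ = 738.5.
ε = (ΔQ/ΔP)(P̄/Q̄) = (-223/3.0)(12.30/738.5).

-1.24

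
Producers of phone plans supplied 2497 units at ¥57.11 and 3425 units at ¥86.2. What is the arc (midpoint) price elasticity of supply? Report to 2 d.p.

ΔQ = 3425 − 2497 = 928; ΔP = 86.2 − 57.11 = 29.09.
Midpoints: P̄ = 71.66, Q̄ = 2961.0.
ε_s = (ΔQ/ΔP)(P̄/Q̄) = (928/29.09)(71.66/2961.0).

0.77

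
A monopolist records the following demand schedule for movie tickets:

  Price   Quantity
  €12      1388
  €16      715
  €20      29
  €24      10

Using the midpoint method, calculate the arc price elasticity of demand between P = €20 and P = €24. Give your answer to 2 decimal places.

-5.36

At P = 20, Q = 29; at P = 24, Q = 10.
ΔQ = -19, ΔP = 4. Midpoints: P̄ = 22.00, Q̄ = 19.5.
ε = (ΔQ/ΔP)(P̄/Q̄) = (-19/4)(22.00/19.5).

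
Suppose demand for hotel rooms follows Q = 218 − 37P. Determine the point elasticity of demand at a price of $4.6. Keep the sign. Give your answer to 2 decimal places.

At P = 4.6, Q = 47.800.
dQ/dP = −37.
ε = (dQ/dP)(P/Q) = (-37)(4.6/47.800).
|ε| > 1, so demand is elastic at this price.

-3.56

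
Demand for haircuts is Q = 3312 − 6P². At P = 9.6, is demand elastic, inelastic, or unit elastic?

inelastic

Q = 2759.040, dQ/dP = -115.200.
ε = (dQ/dP)(P/Q) ≈ -0.401.
|ε| = 0.40 < 1.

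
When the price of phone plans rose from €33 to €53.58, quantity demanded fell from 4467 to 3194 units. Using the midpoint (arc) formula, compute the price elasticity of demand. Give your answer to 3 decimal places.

-0.699

ΔQ = 3194 − 4467 = -1273; ΔP = 53.58 − 33 = 20.58.
Midpoints: P̄ = 43.29, Q̄ = 3830.5.
ε = (ΔQ/ΔP)(P̄/Q̄) = (-1273/20.58)(43.29/3830.5).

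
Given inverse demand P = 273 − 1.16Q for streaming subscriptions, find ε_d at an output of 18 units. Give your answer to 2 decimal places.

-12.07

At Q = 18, P = 273 − 1.16(18) = 252.12.
dP/dQ = −1.16, so dQ/dP = 1/(−1.16) = -0.862.
ε = (dQ/dP)(P/Q) = (-0.862)(252.12/18).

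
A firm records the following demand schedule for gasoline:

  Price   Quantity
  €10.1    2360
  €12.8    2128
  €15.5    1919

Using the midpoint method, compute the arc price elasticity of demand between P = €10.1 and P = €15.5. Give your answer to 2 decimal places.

-0.49

At P = 10.1, Q = 2360; at P = 15.5, Q = 1919.
ΔQ = -441, ΔP = 5.4. Midpoints: P̄ = 12.80, Q̄ = 2139.5.
ε = (ΔQ/ΔP)(P̄/Q̄) = (-441/5.4)(12.80/2139.5).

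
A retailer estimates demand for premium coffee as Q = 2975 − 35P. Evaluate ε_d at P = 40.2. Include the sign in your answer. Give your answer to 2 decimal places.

At P = 40.2, Q = 1568.
dQ/dP = −35.
ε = (dQ/dP)(P/Q) = (-35)(40.2/1568).
|ε| < 1, so demand is inelastic at this price.

-0.90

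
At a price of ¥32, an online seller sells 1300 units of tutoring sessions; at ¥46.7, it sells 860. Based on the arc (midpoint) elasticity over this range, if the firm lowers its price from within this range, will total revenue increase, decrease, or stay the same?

increase

Arc ε = (-440/14.7)(39.35/1080.0) ≈ -1.091.
|ε| = 1.09 > 1, so demand is elastic. A price cut therefore raises total revenue.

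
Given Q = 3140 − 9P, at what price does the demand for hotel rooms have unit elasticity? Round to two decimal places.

174.44

For linear demand Q = a − bP, ε = −bP/(a − bP). |ε| = 1 when bP = a − bP, i.e. P = a/(2b).
P = 3140/(2·9) = 3140/18 = 174.4444.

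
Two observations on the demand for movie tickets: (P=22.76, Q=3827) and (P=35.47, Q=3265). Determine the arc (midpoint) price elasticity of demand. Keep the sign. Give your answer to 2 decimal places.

-0.36

ΔQ = 3265 − 3827 = -562; ΔP = 35.47 − 22.76 = 12.71.
Midpoints: P̄ = 29.12, Q̄ = 3546.0.
ε = (ΔQ/ΔP)(P̄/Q̄) = (-562/12.71)(29.12/3546.0).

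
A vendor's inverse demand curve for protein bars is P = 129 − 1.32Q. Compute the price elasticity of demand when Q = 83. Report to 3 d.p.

At Q = 83, P = 129 − 1.32(83) = 19.44.
dP/dQ = −1.32, so dQ/dP = 1/(−1.32) = -0.758.
ε = (dQ/dP)(P/Q) = (-0.758)(19.44/83).

-0.177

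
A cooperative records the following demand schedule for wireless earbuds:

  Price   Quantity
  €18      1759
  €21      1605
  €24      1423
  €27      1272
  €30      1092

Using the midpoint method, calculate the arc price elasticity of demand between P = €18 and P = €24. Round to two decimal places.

At P = 18, Q = 1759; at P = 24, Q = 1423.
ΔQ = -336, ΔP = 6. Midpoints: P̄ = 21.00, Q̄ = 1591.0.
ε = (ΔQ/ΔP)(P̄/Q̄) = (-336/6)(21.00/1591.0).

-0.74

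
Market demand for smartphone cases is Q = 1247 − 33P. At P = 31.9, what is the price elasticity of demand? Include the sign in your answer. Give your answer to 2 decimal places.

-5.42

At P = 31.9, Q = 194.300.
dQ/dP = −33.
ε = (dQ/dP)(P/Q) = (-33)(31.9/194.300).
|ε| > 1, so demand is elastic at this price.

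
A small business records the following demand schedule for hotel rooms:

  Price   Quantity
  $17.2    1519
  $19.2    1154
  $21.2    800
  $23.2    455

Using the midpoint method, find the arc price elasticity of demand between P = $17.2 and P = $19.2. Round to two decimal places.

At P = 17.2, Q = 1519; at P = 19.2, Q = 1154.
ΔQ = -365, ΔP = 2.0. Midpoints: P̄ = 18.20, Q̄ = 1336.5.
ε = (ΔQ/ΔP)(P̄/Q̄) = (-365/2.0)(18.20/1336.5).

-2.49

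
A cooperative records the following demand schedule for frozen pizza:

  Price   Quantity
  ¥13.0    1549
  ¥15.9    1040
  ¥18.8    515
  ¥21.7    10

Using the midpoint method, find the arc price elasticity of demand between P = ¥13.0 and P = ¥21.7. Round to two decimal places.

-3.94

At P = 13.0, Q = 1549; at P = 21.7, Q = 10.
ΔQ = -1539, ΔP = 8.7. Midpoints: P̄ = 17.35, Q̄ = 779.5.
ε = (ΔQ/ΔP)(P̄/Q̄) = (-1539/8.7)(17.35/779.5).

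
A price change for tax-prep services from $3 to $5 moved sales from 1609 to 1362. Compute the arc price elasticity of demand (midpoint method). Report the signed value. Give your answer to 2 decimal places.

-0.33

ΔQ = 1362 − 1609 = -247; ΔP = 5 − 3 = 2.
Midpoints: P̄ = 4.00, Q̄ = 1485.5.
ε = (ΔQ/ΔP)(P̄/Q̄) = (-247/2)(4.00/1485.5).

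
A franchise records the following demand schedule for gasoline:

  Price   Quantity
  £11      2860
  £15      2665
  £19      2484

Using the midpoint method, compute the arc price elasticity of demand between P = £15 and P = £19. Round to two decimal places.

At P = 15, Q = 2665; at P = 19, Q = 2484.
ΔQ = -181, ΔP = 4. Midpoints: P̄ = 17.00, Q̄ = 2574.5.
ε = (ΔQ/ΔP)(P̄/Q̄) = (-181/4)(17.00/2574.5).

-0.30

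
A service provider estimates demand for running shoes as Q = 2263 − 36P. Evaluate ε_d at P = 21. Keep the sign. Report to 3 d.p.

At P = 21, Q = 1507.
dQ/dP = −36.
ε = (dQ/dP)(P/Q) = (-36)(21/1507).

-0.502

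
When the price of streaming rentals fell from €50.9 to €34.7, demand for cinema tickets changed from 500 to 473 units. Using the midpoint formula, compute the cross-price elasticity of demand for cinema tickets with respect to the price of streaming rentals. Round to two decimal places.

0.15

ΔQ_x = 473 − 500 = -27; ΔP_y = 34.7 − 50.9 = -16.2.
Midpoints: P̄_y = 42.80, Q̄_x = 486.5.
ε_xy = (ΔQ_x/ΔP_y)(P̄_y/Q̄_x) = (-27/-16.2)(42.80/486.5).
ε_xy > 0, so the goods are substitutes.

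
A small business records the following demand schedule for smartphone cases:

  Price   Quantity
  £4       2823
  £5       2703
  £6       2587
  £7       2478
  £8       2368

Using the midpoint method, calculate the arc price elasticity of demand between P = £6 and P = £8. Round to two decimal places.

At P = 6, Q = 2587; at P = 8, Q = 2368.
ΔQ = -219, ΔP = 2. Midpoints: P̄ = 7.00, Q̄ = 2477.5.
ε = (ΔQ/ΔP)(P̄/Q̄) = (-219/2)(7.00/2477.5).

-0.31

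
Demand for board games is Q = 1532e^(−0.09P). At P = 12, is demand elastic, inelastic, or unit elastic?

Q = 520.260, dQ/dP = -46.823.
ε = (dQ/dP)(P/Q) ≈ -1.080.
|ε| = 1.08 > 1.

elastic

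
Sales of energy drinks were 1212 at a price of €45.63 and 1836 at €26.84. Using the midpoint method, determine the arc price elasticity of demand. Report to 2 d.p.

-0.79

ΔQ = 1836 − 1212 = 624; ΔP = 26.84 − 45.63 = -18.79.
Midpoints: P̄ = 36.23, Q̄ = 1524.0.
ε = (ΔQ/ΔP)(P̄/Q̄) = (624/-18.79)(36.23/1524.0).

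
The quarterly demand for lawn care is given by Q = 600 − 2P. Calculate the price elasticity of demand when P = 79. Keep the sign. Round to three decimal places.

At P = 79, Q = 442.
dQ/dP = −2.
ε = (dQ/dP)(P/Q) = (-2)(79/442).

-0.357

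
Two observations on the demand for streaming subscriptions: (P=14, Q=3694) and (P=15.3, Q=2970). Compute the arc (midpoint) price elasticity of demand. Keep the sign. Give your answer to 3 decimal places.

-2.449

ΔQ = 2970 − 3694 = -724; ΔP = 15.3 − 14 = 1.3.
Midpoints: P̄ = 14.65, Q̄ = 3332.0.
ε = (ΔQ/ΔP)(P̄/Q̄) = (-724/1.3)(14.65/3332.0).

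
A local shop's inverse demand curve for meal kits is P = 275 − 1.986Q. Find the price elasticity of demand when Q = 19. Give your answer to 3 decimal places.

-6.288

At Q = 19, P = 275 − 1.986(19) = 237.27.
dP/dQ = −1.986, so dQ/dP = 1/(−1.986) = -0.504.
ε = (dQ/dP)(P/Q) = (-0.504)(237.27/19).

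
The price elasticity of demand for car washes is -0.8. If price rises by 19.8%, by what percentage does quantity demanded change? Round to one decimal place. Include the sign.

-15.8%

%ΔQ ≈ ε × %ΔP = (-0.8)(19.8%) = -15.84%.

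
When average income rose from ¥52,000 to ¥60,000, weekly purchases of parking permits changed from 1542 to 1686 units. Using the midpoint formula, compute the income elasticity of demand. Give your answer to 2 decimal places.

ΔQ = 144, ΔI = 8000. Midpoints: Ī = 56,000, Q̄ = 1614.0.
ε_I = (ΔQ/ΔI)(Ī/Q̄) = (144/8000)(56000/1614.0).
ε_I > 0, so the good is normal.

0.62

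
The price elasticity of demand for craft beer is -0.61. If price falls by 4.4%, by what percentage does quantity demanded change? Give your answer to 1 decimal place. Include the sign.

%ΔQ ≈ ε × %ΔP = (-0.61)(-4.4%) = 2.68%.

2.7%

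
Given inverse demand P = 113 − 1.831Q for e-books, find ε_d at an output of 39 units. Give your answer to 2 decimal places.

-0.58

At Q = 39, P = 113 − 1.831(39) = 41.59.
dP/dQ = −1.831, so dQ/dP = 1/(−1.831) = -0.546.
ε = (dQ/dP)(P/Q) = (-0.546)(41.59/39).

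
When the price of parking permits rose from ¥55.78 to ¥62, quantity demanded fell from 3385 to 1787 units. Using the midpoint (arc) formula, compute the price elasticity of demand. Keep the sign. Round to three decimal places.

ΔQ = 1787 − 3385 = -1598; ΔP = 62 − 55.78 = 6.22.
Midpoints: P̄ = 58.89, Q̄ = 2586.0.
ε = (ΔQ/ΔP)(P̄/Q̄) = (-1598/6.22)(58.89/2586.0).

-5.851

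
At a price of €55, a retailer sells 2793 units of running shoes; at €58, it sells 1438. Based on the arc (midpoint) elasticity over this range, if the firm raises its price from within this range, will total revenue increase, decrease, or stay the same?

Arc ε = (-1355/3)(56.50/2115.5) ≈ -12.063.
|ε| = 12.06 > 1, so demand is elastic. A price rise therefore reduces total revenue.

decrease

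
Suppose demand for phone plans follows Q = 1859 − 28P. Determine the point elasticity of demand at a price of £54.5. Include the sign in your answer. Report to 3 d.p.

At P = 54.5, Q = 333.
dQ/dP = −28.
ε = (dQ/dP)(P/Q) = (-28)(54.5/333).

-4.583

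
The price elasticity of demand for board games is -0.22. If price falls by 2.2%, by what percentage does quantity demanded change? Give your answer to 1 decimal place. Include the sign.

%ΔQ ≈ ε × %ΔP = (-0.22)(-2.2%) = 0.48%.

0.5%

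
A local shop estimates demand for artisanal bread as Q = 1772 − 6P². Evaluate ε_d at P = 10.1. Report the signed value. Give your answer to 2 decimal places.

-1.06

At P = 10.1, Q = 1159.940.
dQ/dP = −12P = -121.200.
ε = (dQ/dP)(P/Q) = (-121.200)(10.1/1159.940).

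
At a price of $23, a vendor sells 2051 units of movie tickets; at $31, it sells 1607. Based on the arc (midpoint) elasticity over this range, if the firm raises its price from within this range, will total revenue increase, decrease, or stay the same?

increase

Arc ε = (-444/8)(27.00/1829.0) ≈ -0.819.
|ε| = 0.82 < 1, so demand is inelastic. A price rise therefore raises total revenue.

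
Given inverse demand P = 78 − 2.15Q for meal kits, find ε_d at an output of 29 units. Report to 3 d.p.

-0.251

At Q = 29, P = 78 − 2.15(29) = 15.65.
dP/dQ = −2.15, so dQ/dP = 1/(−2.15) = -0.465.
ε = (dQ/dP)(P/Q) = (-0.465)(15.65/29).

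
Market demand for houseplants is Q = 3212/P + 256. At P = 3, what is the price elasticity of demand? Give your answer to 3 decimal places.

At P = 3, Q = 1326.667.
dQ/dP = −3212/P² = -356.889.
ε = (dQ/dP)(P/Q) = (-356.889)(3/1326.667).
|ε| < 1, so demand is inelastic at this price.

-0.807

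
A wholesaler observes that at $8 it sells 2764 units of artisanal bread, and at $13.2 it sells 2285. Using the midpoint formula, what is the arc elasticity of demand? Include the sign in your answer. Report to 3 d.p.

-0.387

ΔQ = 2285 − 2764 = -479; ΔP = 13.2 − 8 = 5.2.
Midpoints: P̄ = 10.60, Q̄ = 2524.5.
ε = (ΔQ/ΔP)(P̄/Q̄) = (-479/5.2)(10.60/2524.5).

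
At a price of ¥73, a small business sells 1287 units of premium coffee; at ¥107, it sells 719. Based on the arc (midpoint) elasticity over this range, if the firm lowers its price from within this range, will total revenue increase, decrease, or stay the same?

Arc ε = (-568/34)(90.00/1003.0) ≈ -1.499.
|ε| = 1.50 > 1, so demand is elastic. A price cut therefore raises total revenue.

increase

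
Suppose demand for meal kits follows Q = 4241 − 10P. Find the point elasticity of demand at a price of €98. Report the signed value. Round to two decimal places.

-0.30

At P = 98, Q = 3261.
dQ/dP = −10.
ε = (dQ/dP)(P/Q) = (-10)(98/3261).
|ε| < 1, so demand is inelastic at this price.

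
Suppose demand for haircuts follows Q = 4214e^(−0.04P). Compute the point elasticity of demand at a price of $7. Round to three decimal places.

-0.280

At P = 7, Q = 3184.873.
dQ/dP = −0.04·4214e^(−0.04P) = −0.04Q = -127.395.
ε = (dQ/dP)(P/Q) = (-127.395)(7/3184.873).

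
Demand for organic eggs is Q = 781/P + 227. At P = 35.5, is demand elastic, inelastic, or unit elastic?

Q = 249, dQ/dP = -0.620.
ε = (dQ/dP)(P/Q) ≈ -0.088.
|ε| = 0.09 < 1.

inelastic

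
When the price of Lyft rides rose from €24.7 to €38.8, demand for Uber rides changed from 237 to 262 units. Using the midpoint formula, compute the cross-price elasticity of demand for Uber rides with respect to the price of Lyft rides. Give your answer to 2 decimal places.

0.23

ΔQ_x = 262 − 237 = 25; ΔP_y = 38.8 − 24.7 = 14.1.
Midpoints: P̄_y = 31.75, Q̄_x = 249.5.
ε_xy = (ΔQ_x/ΔP_y)(P̄_y/Q̄_x) = (25/14.1)(31.75/249.5).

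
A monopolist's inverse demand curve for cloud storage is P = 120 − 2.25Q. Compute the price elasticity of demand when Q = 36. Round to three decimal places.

At Q = 36, P = 120 − 2.25(36) = 39.00.
dP/dQ = −2.25, so dQ/dP = 1/(−2.25) = -0.444.
ε = (dQ/dP)(P/Q) = (-0.444)(39.00/36).

-0.481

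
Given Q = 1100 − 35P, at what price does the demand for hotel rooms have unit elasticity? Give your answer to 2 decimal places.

For linear demand Q = a − bP, ε = −bP/(a − bP). |ε| = 1 when bP = a − bP, i.e. P = a/(2b).
P = 1100/(2·35) = 1100/70 = 15.7143.

15.71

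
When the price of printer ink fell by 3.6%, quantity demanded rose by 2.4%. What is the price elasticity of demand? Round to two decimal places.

ε = %ΔQ / %ΔP = (2.4)/(-3.6) = -0.667.

-0.67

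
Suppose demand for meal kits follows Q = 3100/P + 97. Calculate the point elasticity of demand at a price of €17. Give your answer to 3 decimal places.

At P = 17, Q = 279.353.
dQ/dP = −3100/P² = -10.727.
ε = (dQ/dP)(P/Q) = (-10.727)(17/279.353).

-0.653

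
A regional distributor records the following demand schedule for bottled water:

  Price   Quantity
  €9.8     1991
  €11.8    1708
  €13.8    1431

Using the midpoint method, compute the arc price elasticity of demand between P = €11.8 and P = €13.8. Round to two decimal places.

-1.13

At P = 11.8, Q = 1708; at P = 13.8, Q = 1431.
ΔQ = -277, ΔP = 2.0. Midpoints: P̄ = 12.80, Q̄ = 1569.5.
ε = (ΔQ/ΔP)(P̄/Q̄) = (-277/2.0)(12.80/1569.5).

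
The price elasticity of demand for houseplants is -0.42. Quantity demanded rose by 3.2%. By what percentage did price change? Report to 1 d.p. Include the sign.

%ΔP ≈ %ΔQ / ε = (3.2%)/(-0.42) = -7.62%.

-7.6%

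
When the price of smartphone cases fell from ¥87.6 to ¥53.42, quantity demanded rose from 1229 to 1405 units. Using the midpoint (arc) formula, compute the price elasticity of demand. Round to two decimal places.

ΔQ = 1405 − 1229 = 176; ΔP = 53.42 − 87.6 = -34.18.
Midpoints: P̄ = 70.51, Q̄ = 1317.0.
ε = (ΔQ/ΔP)(P̄/Q̄) = (176/-34.18)(70.51/1317.0).

-0.28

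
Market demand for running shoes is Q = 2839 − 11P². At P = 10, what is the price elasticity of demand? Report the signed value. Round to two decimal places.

-1.27

At P = 10, Q = 1739.
dQ/dP = −22P = -220.
ε = (dQ/dP)(P/Q) = (-220)(10/1739).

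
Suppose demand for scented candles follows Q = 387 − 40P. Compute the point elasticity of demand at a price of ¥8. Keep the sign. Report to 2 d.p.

-4.78

At P = 8, Q = 67.
dQ/dP = −40.
ε = (dQ/dP)(P/Q) = (-40)(8/67).
|ε| > 1, so demand is elastic at this price.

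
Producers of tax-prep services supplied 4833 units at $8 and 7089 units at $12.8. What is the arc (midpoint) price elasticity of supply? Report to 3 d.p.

0.820

ΔQ = 7089 − 4833 = 2256; ΔP = 12.8 − 8 = 4.8.
Midpoints: P̄ = 10.40, Q̄ = 5961.0.
ε_s = (ΔQ/ΔP)(P̄/Q̄) = (2256/4.8)(10.40/5961.0).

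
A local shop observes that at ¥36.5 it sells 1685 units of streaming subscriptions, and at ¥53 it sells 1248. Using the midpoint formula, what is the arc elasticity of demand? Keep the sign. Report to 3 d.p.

ΔQ = 1248 − 1685 = -437; ΔP = 53 − 36.5 = 16.5.
Midpoints: P̄ = 44.75, Q̄ = 1466.5.
ε = (ΔQ/ΔP)(P̄/Q̄) = (-437/16.5)(44.75/1466.5).

-0.808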